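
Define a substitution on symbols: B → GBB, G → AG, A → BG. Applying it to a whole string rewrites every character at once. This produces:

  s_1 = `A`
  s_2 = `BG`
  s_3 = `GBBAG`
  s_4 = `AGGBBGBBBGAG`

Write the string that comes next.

BGAGAGGBBGBBAGGBBGBBGBBAGBGAG

Rewriting each symbol of AGGBBGBBBGAG: A→BG, G→AG, G→AG, B→GBB, B→GBB, G→AG, B→GBB, B→GBB, B→GBB, G→AG, A→BG, G→AG, which concatenates to BG AG AG GBB GBB AG GBB GBB GBB AG BG AG.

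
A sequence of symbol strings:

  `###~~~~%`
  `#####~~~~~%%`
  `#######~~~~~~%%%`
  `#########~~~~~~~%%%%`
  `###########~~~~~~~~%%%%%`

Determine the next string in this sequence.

The n-th term is 2n-1 #'s then n+2 ~'s then n-1 %'s, where the shown terms are n = 2, 3, 4, 5, 6.
For the next term, n = 7, so the run lengths are 13, 9, 6.

#############~~~~~~~~~%%%%%%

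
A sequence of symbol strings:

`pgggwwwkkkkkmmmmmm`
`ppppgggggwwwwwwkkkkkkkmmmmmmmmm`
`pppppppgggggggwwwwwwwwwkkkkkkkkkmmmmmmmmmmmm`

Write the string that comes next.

ppppppppppgggggggggwwwwwwwwwwwwkkkkkkkkkkkmmmmmmmmmmmmmmm

The n-th term is 3n-2 p's then 2n+1 g's then 3n w's then 2n+3 k's then 3n+3 m's (n = 1, 2, …).
Setting n = 4 gives 10, 9, 12, 11, 15 characters in each block.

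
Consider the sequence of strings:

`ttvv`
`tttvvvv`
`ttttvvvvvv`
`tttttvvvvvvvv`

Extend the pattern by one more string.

ttttttvvvvvvvvvv

Term n consists of n+1 t's, followed by 2n v's (n = 1, 2, …).
Setting n = 5 gives 6, 10 characters in each block.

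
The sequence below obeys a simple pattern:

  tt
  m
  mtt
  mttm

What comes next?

mttmmtt

From term 3 onward, concatenate the last term with the second-to-last: m·tt = mtt, mtt·m = mttm, …
The next term joins mttm and mtt.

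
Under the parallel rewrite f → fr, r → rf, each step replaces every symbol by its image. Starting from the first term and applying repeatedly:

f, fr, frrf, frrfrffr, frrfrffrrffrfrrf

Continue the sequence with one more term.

frrfrffrrffrfrrfrffrfrrffrrfrffr

Replace each of the 16 characters of frrfrffrrffrfrrf in place — fr rf rf fr rf fr fr rf rf fr fr rf fr rf rf fr — and concatenate.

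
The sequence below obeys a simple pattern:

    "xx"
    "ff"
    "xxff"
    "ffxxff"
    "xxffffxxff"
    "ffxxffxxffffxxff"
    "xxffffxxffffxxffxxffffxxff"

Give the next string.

From term 3 onward, concatenate the second-to-last term with the last: xx·ff = xxff, ff·xxff = ffxxff, …
So term 8 is ffxxffxxffffxxff·xxffffxxffffxxffxxffffxxff.

ffxxffxxffffxxffxxffffxxffffxxffxxffffxxff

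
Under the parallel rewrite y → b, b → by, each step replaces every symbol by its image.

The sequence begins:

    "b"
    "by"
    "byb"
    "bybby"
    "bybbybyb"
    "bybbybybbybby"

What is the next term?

Rewriting the 13 symbols of bybbybybbybby one by one yields by b by by b by b by by b by by b; concatenated:

bybbybybbybbybybbybyb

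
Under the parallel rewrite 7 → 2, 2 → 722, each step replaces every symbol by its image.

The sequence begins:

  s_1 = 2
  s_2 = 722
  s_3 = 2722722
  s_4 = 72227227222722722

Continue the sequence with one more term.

Rewriting the 17 symbols of 72227227222722722 one by one yields 2 722 722 722 2 722 722 2 722 722 722 2 722 722 2 722 722; concatenated:

27227227222722722272272272227227222722722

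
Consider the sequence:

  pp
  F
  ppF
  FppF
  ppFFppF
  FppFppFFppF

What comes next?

This is a Fibonacci-style word recurrence s(k) = s(k−2)·s(k−1): e.g. pp·F = ppF.
Continuing: ppFFppF · FppFppFFppF gives term 7.

ppFFppFFppFppFFppF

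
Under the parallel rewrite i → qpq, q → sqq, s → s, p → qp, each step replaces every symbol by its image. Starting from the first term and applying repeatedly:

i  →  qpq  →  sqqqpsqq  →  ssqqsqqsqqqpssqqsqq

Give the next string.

Rewriting the 19 symbols of ssqqsqqsqqqpssqqsqq one by one yields s s sqq sqq s sqq sqq s sqq sqq sqq qp s s sqq sqq s sqq sqq; concatenated:

sssqqsqqssqqsqqssqqsqqsqqqpsssqqsqqssqqsqq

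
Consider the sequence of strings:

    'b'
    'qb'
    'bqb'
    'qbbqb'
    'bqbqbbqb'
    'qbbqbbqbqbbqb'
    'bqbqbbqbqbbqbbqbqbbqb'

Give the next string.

qbbqbbqbqbbqbbqbqbbqbqbbqbbqbqbbqb

Each term (from the third on) is the two preceding terms concatenated in order: term 3 = b·qb = bqb.
So term 8 is qbbqbbqbqbbqb·bqbqbbqbqbbqbbqbqbbqb.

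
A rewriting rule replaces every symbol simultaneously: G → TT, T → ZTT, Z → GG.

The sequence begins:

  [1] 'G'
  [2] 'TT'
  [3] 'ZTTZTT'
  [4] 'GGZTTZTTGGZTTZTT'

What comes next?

Replace each of the 16 characters of GGZTTZTTGGZTTZTT in place — TT TT GG ZTT ZTT GG ZTT ZTT TT TT GG ZTT ZTT GG ZTT ZTT — and concatenate.

TTTTGGZTTZTTGGZTTZTTTTTTGGZTTZTTGGZTTZTT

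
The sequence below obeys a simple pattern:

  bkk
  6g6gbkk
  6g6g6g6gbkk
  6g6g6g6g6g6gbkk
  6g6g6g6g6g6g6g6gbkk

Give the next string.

The strings grow by a fixed prefix 6g6g each time.
Applying this once more to 6g6g6g6g6g6g6g6gbkk:

6g6g6g6g6g6g6g6g6g6gbkk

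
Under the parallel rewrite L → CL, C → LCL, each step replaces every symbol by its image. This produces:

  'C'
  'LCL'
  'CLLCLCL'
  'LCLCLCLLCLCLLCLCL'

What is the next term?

Applying the rule to each of the 17 symbols of LCLCLCLLCLCLLCLCL gives the pieces CL LCL CL LCL CL LCL CL CL LCL CL LCL CL CL LCL CL LCL CL, which concatenate to the answer.

CLLCLCLLCLCLLCLCLCLLCLCLLCLCLCLLCLCLLCLCL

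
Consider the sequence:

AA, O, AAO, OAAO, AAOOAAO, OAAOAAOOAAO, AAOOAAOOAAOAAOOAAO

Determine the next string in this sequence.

OAAOAAOOAAOAAOOAAOOAAOAAOOAAO

From term 3 onward, concatenate the second-to-last term with the last: AA·O = AAO, O·AAO = OAAO, …
Continuing: OAAOAAOOAAO · AAOOAAOOAAOAAOOAAO gives term 8.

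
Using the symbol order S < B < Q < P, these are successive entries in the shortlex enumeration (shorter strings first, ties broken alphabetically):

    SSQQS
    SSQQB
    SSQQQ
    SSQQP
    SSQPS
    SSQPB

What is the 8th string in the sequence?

SSQPP

Continuing the enumeration 2 steps past SSQPB: SSQPB → SSQPQ → (answer).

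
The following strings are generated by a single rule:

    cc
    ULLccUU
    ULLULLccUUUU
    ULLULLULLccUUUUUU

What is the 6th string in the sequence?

ULLULLULLULLULLccUUUUUUUUUU

Every step adds ULL to the front and UU to the end of the previous string.
From ULLULLULLccUUUUUU, 2 further steps: ULLULLULLccUUUUUU → ULLULLULLULLccUUUUUUUU → (answer).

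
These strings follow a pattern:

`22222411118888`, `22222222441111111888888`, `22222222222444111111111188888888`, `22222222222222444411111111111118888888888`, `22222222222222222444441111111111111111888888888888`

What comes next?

22222222222222222222444444111111111111111111188888888888888

Reading off run lengths: 2 runs 5, 8, 11, 14, 17; 4 runs 1, 2, 3, 4, 5; 1 runs 4, 7, 10, 13, 16; 8 runs 4, 6, 8, 10, 12 — each is linear in n (n = 1, 2, …).
At n = 6 the blocks have lengths 20, 6, 19, 14.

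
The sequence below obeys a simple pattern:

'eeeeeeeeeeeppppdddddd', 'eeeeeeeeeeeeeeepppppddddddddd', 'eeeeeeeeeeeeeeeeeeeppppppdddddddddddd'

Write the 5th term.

The n-th term is 4n+3 e's then n+2 p's then 3n d's, where the shown terms are n = 2, 3, 4.
Setting n = 6 gives 27, 8, 18 characters in each block.

eeeeeeeeeeeeeeeeeeeeeeeeeeeppppppppdddddddddddddddddd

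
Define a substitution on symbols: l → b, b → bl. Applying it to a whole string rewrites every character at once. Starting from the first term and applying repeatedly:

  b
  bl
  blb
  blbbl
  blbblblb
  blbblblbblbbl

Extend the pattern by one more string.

Replace each of the 13 characters of blbblblbblbbl in place — bl b bl bl b bl b bl bl b bl bl b — and concatenate.

blbblblbblbblblbblblb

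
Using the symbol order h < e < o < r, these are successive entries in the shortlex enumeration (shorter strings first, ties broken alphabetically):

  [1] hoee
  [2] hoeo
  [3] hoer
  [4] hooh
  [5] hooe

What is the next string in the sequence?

hooo

Find the rightmost character of hooe below r, bump it to the next letter, and reset everything to its right to h.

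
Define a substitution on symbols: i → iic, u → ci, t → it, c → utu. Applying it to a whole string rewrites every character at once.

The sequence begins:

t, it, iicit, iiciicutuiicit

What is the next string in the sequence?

Applying the rule to each of the 14 symbols of iiciicutuiicit gives the pieces iic iic utu iic iic utu ci it ci iic iic utu iic it, which concatenate to the answer.

iiciicutuiiciicutuciitciiiciicutuiicit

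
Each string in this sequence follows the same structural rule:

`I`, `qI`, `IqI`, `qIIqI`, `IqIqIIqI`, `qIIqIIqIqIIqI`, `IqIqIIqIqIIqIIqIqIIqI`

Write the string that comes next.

qIIqIIqIqIIqIIqIqIIqIqIIqIIqIqIIqI

Each term (from the third on) is the two preceding terms concatenated in order: term 3 = I·qI = IqI.
The next term joins qIIqIIqIqIIqI and IqIqIIqIqIIqIIqIqIIqI.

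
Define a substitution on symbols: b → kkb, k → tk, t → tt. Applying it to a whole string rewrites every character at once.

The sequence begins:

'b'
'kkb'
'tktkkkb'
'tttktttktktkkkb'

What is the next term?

φ(tttktttktktkkkb) expands symbol-by-symbol to tt tt tt tk tt tt tt tk tt tk tt tk tk tk kkb; joining the 15 pieces gives the next term.

tttttttktttttttktttktttktktkkkb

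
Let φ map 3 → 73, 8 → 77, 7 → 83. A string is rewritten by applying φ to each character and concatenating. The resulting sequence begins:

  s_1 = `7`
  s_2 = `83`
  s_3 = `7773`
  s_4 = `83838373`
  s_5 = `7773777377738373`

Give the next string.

83838373838383738383837377738373

Applying the rule to each of the 16 symbols of 7773777377738373 gives the pieces 83 83 83 73 83 83 83 73 83 83 83 73 77 73 83 73, which concatenate to the answer.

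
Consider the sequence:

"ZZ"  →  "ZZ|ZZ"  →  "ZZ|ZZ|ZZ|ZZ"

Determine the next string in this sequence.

ZZ|ZZ|ZZ|ZZ|ZZ|ZZ|ZZ|ZZ

Each string is two copies of the previous one joined by '|'.
One more doubling of ZZ|ZZ|ZZ|ZZ gives the answer.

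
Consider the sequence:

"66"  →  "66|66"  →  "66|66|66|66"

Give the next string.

Every step duplicates the string with '|' between the halves.
Doubling 66|66|66|66 with '|' between the halves:

66|66|66|66|66|66|66|66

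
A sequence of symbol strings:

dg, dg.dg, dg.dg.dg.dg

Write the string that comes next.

dg.dg.dg.dg.dg.dg.dg.dg

Every step duplicates the string with '.' between the halves.
One more doubling of dg.dg.dg.dg gives the answer.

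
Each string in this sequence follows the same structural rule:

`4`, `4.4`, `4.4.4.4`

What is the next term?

s(k+1) = s(k)·.·s(k) — each term doubles the last with '.' between the halves.
Doubling 4.4.4.4 with '.' between the halves:

4.4.4.4.4.4.4.4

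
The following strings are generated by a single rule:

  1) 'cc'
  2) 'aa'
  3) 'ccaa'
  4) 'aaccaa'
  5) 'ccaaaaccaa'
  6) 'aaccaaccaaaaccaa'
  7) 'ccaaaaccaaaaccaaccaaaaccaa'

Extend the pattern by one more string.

From term 3 onward, concatenate the second-to-last term with the last: cc·aa = ccaa, aa·ccaa = aaccaa, …
The next term joins aaccaaccaaaaccaa and ccaaaaccaaaaccaaccaaaaccaa.

aaccaaccaaaaccaaccaaaaccaaaaccaaccaaaaccaa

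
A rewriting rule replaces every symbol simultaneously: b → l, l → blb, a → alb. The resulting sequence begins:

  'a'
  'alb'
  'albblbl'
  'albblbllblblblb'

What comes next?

Replace each of the 15 characters of albblbllblblblb in place — alb blb l l blb l blb blb l blb l blb l blb l — and concatenate.

albblbllblblblbblblblblblblblbl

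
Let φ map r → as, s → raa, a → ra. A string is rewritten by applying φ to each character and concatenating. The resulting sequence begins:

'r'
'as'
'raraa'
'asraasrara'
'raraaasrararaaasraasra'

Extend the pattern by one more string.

φ(raraaasrararaaasraasra) expands symbol-by-symbol to as ra as ra ra ra raa as ra as ra as ra ra ra raa as ra ra raa as ra; joining the 22 pieces gives the next term.

asraasrarararaaasraasraasrarararaaasrararaaasra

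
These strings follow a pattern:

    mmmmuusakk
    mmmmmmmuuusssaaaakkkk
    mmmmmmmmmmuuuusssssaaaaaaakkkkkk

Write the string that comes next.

mmmmmmmmmmmmmuuuuusssssssaaaaaaaaaakkkkkkkk

Reading off run lengths: m runs 4, 7, 10; u runs 2, 3, 4; s runs 1, 3, 5; a runs 1, 4, 7; k runs 2, 4, 6 — each is linear in n (n = 1, 2, …).
For the next term, n = 4, so the run lengths are 13, 5, 7, 10, 8.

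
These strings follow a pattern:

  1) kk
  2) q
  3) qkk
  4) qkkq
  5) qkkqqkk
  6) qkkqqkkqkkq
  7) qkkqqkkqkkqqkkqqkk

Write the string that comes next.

qkkqqkkqkkqqkkqqkkqkkqqkkqkkq

From term 3 onward, concatenate the last term with the second-to-last: q·kk = qkk, qkk·q = qkkq, …
Continuing: qkkqqkkqkkqqkkqqkk · qkkqqkkqkkq gives term 8.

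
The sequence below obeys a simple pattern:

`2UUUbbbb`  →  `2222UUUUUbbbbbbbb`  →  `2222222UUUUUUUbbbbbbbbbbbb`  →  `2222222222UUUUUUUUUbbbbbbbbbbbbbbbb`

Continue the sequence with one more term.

2222222222222UUUUUUUUUUUbbbbbbbbbbbbbbbbbbbb

Reading off run lengths: 2 runs 1, 4, 7, 10; U runs 3, 5, 7, 9; b runs 4, 8, 12, 16 — each is linear in n (n = 1, 2, …).
At n = 5 the blocks have lengths 13, 11, 20.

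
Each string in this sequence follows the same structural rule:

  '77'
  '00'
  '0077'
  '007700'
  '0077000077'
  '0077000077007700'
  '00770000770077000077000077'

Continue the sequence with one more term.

Each term (from the third on) is the previous term followed by the one before it: term 3 = 00·77 = 0077.
The next term joins 00770000770077000077000077 and 0077000077007700.

007700007700770000770000770077000077007700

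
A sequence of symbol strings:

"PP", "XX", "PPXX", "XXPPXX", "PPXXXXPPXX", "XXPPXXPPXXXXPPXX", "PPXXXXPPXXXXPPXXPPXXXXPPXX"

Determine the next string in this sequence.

XXPPXXPPXXXXPPXXPPXXXXPPXXXXPPXXPPXXXXPPXX

Each term (from the third on) is the two preceding terms concatenated in order: term 3 = PP·XX = PPXX.
The next term joins XXPPXXPPXXXXPPXX and PPXXXXPPXXXXPPXXPPXXXXPPXX.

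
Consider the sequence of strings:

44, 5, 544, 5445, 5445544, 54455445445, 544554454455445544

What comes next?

54455445445544554454455445445

From term 3 onward, concatenate the last term with the second-to-last: 5·44 = 544, 544·5 = 5445, …
Continuing: 544554454455445544 · 54455445445 gives term 8.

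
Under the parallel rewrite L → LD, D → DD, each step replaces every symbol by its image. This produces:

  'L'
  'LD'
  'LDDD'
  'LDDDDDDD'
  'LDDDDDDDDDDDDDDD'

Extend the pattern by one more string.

LDDDDDDDDDDDDDDDDDDDDDDDDDDDDDDD

Replace each of the 16 characters of LDDDDDDDDDDDDDDD in place — LD DD DD DD DD DD DD DD DD DD DD DD DD DD DD DD — and concatenate.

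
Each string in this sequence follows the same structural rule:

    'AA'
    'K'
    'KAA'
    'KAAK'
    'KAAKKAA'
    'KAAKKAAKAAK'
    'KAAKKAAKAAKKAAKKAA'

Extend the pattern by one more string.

From term 3 onward, concatenate the last term with the second-to-last: K·AA = KAA, KAA·K = KAAK, …
Continuing: KAAKKAAKAAKKAAKKAA · KAAKKAAKAAK gives term 8.

KAAKKAAKAAKKAAKKAAKAAKKAAKAAK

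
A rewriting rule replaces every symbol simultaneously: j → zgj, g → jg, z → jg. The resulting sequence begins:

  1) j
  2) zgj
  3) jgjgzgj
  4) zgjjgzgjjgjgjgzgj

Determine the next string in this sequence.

Applying the rule to each of the 17 symbols of zgjjgzgjjgjgjgzgj gives the pieces jg jg zgj zgj jg jg jg zgj zgj jg zgj jg zgj jg jg jg zgj, which concatenate to the answer.

jgjgzgjzgjjgjgjgzgjzgjjgzgjjgzgjjgjgjgzgj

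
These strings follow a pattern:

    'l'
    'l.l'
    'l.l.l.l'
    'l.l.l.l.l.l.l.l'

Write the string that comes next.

Every step duplicates the string with '.' between the halves.
One more doubling of l.l.l.l.l.l.l.l gives the answer.

l.l.l.l.l.l.l.l.l.l.l.l.l.l.l.l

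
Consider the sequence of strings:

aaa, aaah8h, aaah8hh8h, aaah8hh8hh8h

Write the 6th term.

Every step adds h8h to the end: s(k+1) = s(k)·h8h.
From aaah8hh8hh8h, 2 further steps: aaah8hh8hh8h → aaah8hh8hh8hh8h → (answer).

aaah8hh8hh8hh8hh8h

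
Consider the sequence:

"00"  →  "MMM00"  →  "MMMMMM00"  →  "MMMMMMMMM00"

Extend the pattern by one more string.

MMMMMMMMMMMM00

Every step adds MMM at the front: s(k+1) = MMM·s(k).
So the next term is MMM·MMMMMMMMM00.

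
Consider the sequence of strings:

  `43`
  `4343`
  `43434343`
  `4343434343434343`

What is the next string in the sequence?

43434343434343434343434343434343

s(k+1) = s(k)·s(k) — each term doubles the last.
So the next term is two copies of 4343434343434343.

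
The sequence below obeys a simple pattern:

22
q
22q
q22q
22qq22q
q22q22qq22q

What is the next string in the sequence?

This is a Fibonacci-style word recurrence s(k) = s(k−2)·s(k−1): e.g. 22·q = 22q.
The next term joins 22qq22q and q22q22qq22q.

22qq22qq22q22qq22q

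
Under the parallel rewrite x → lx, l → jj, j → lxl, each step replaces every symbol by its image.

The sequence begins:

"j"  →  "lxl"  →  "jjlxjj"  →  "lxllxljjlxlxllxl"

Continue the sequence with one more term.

Rewriting the 16 symbols of lxllxljjlxlxllxl one by one yields jj lx jj jj lx jj lxl lxl jj lx jj lx jj jj lx jj; concatenated:

jjlxjjjjlxjjlxllxljjlxjjlxjjjjlxjj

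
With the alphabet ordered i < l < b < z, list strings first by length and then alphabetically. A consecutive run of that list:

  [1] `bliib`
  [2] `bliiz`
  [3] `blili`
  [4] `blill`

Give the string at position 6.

blilz

Continuing the enumeration 2 steps past blill: blill → blilb → (answer).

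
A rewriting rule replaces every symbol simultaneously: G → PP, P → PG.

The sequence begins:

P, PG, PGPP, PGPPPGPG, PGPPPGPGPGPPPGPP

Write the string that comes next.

Applying the rule to each of the 16 symbols of PGPPPGPGPGPPPGPP gives the pieces PG PP PG PG PG PP PG PP PG PP PG PG PG PP PG PG, which concatenate to the answer.

PGPPPGPGPGPPPGPPPGPPPGPGPGPPPGPG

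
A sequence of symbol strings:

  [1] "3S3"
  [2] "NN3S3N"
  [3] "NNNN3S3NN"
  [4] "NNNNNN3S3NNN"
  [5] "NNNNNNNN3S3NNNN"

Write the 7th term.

NNNNNNNNNNNN3S3NNNNNN

Every step adds NN to the front and N to the end of the previous string.
From NNNNNNNN3S3NNNN, 2 further steps: NNNNNNNN3S3NNNN → NNNNNNNNNN3S3NNNNN → (answer).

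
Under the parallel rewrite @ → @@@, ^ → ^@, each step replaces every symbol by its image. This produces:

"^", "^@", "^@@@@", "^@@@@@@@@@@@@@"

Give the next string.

Rewriting the 14 symbols of ^@@@@@@@@@@@@@ one by one yields ^@ @@@ @@@ @@@ @@@ @@@ @@@ @@@ @@@ @@@ @@@ @@@ @@@ @@@; concatenated:

^@@@@@@@@@@@@@@@@@@@@@@@@@@@@@@@@@@@@@@@@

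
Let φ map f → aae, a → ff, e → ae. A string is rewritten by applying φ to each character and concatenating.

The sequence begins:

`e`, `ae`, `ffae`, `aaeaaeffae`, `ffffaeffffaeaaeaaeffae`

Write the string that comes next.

aaeaaeaaeaaeffaeaaeaaeaaeaaeffaeffffaeffffaeaaeaaeffae

Replace each of the 22 characters of ffffaeffffaeaaeaaeffae in place — aae aae aae aae ff ae aae aae aae aae ff ae ff ff ae ff ff ae aae aae ff ae — and concatenate.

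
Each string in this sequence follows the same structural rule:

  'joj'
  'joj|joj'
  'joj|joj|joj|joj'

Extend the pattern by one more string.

joj|joj|joj|joj|joj|joj|joj|joj

Each string is two copies of the previous one joined by '|'.
So the next term is two copies of joj|joj|joj|joj with '|' between the halves.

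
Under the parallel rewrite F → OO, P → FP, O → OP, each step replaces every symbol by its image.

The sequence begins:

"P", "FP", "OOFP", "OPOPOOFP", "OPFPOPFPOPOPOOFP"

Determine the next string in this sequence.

Rewriting the 16 symbols of OPFPOPFPOPOPOOFP one by one yields OP FP OO FP OP FP OO FP OP FP OP FP OP OP OO FP; concatenated:

OPFPOOFPOPFPOOFPOPFPOPFPOPOPOOFP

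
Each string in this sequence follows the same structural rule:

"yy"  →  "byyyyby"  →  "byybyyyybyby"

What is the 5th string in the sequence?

byybyybyybyyyybybybyby

Every step adds byy to the front and by to the end of the previous string.
From byybyyyybyby, 2 further steps: byybyyyybyby → byybyybyyyybybyby → (answer).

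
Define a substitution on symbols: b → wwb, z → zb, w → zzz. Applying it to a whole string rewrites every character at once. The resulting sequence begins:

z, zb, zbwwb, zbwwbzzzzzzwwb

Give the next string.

zbwwbzzzzzzwwbzbzbzbzbzbzbzzzzzzwwb

Replace each of the 14 characters of zbwwbzzzzzzwwb in place — zb wwb zzz zzz wwb zb zb zb zb zb zb zzz zzz wwb — and concatenate.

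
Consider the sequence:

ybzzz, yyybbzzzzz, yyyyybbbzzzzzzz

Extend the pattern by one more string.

The n-th term is 2n-1 y's then n b's then 2n+1 z's (n = 1, 2, …).
For the next term, n = 4, so the run lengths are 7, 4, 9.

yyyyyyybbbbzzzzzzzzz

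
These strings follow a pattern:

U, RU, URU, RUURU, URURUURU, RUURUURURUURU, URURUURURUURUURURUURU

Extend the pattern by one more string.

RUURUURURUURUURURUURURUURUURURUURU

This is a Fibonacci-style word recurrence s(k) = s(k−2)·s(k−1): e.g. U·RU = URU.
Continuing: RUURUURURUURU · URURUURURUURUURURUURU gives term 8.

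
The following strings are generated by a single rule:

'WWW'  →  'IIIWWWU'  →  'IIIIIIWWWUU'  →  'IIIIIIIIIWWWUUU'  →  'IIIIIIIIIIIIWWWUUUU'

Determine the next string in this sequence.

IIIIIIIIIIIIIIIWWWUUUUU

Every step adds III to the front and U to the end of the previous string.
One more step from IIIIIIIIIIIIWWWUUUU gives the answer.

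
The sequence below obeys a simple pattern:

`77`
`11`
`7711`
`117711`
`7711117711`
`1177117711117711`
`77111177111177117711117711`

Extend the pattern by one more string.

117711771111771177111177111177117711117711

This is a Fibonacci-style word recurrence s(k) = s(k−2)·s(k−1): e.g. 77·11 = 7711.
Continuing: 1177117711117711 · 77111177111177117711117711 gives term 8.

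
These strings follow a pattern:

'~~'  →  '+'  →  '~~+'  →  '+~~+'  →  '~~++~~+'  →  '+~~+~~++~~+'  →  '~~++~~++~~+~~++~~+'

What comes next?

From term 3 onward, concatenate the second-to-last term with the last: ~~·+ = ~~+, +·~~+ = +~~+, …
So term 8 is +~~+~~++~~+·~~++~~++~~+~~++~~+.

+~~+~~++~~+~~++~~++~~+~~++~~+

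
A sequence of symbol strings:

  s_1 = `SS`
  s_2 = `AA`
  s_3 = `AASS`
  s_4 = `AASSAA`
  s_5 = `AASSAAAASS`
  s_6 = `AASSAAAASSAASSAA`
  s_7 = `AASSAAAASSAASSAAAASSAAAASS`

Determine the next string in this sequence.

AASSAAAASSAASSAAAASSAAAASSAASSAAAASSAASSAA

Each term (from the third on) is the previous term followed by the one before it: term 3 = AA·SS = AASS.
So term 8 is AASSAAAASSAASSAAAASSAAAASS·AASSAAAASSAASSAA.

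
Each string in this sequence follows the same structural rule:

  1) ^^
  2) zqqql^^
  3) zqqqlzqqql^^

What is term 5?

Each term is the previous one with zqqql prepended.
From zqqqlzqqql^^, 2 further steps: zqqqlzqqql^^ → zqqqlzqqqlzqqql^^ → (answer).

zqqqlzqqqlzqqqlzqqql^^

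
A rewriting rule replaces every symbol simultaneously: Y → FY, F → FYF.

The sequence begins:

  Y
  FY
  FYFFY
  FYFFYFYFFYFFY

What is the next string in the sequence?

Rewriting the 13 symbols of FYFFYFYFFYFFY one by one yields FYF FY FYF FYF FY FYF FY FYF FYF FY FYF FYF FY; concatenated:

FYFFYFYFFYFFYFYFFYFYFFYFFYFYFFYFFY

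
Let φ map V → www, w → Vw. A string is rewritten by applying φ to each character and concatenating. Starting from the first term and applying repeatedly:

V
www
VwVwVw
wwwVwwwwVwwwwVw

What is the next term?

VwVwVwwwwVwVwVwVwwwwVwVwVwVwwwwVw

Replace each of the 15 characters of wwwVwwwwVwwwwVw in place — Vw Vw Vw www Vw Vw Vw Vw www Vw Vw Vw Vw www Vw — and concatenate.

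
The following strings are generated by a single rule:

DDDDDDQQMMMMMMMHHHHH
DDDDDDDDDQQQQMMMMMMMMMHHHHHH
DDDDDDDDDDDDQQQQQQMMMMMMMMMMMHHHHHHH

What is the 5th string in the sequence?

DDDDDDDDDDDDDDDDDDQQQQQQQQQQMMMMMMMMMMMMMMMHHHHHHHHH

Term n consists of 3n D's, followed by 2n-2 Q's, followed by 2n+3 M's, followed by n+3 H's, where the shown terms are n = 2, 3, 4.
At n = 6 the blocks have lengths 18, 10, 15, 9.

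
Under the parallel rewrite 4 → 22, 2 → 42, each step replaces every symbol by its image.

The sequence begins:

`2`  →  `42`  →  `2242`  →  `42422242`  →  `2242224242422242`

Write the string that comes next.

Rewriting the 16 symbols of 2242224242422242 one by one yields 42 42 22 42 42 42 22 42 22 42 22 42 42 42 22 42; concatenated:

42422242424222422242224242422242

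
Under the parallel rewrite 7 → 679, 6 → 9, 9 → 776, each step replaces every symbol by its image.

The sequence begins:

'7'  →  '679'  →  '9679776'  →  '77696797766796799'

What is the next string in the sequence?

φ(77696797766796799) expands symbol-by-symbol to 679 679 9 776 9 679 776 679 679 9 9 679 776 9 679 776 776; joining the 17 pieces gives the next term.

67967997769679776679679996797769679776776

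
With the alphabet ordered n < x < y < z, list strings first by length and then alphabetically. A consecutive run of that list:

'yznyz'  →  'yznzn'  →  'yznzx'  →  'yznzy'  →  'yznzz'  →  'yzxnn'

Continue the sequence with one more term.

yzxnx

Treat yzxnn as a base-4 numeral over the given alphabet and add one, carrying through any trailing z's.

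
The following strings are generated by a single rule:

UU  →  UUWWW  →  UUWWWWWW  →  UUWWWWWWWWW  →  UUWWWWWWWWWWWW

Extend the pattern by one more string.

UUWWWWWWWWWWWWWWW

The strings grow by a fixed suffix WWW each time.
So the next term is UUWWWWWWWWWWWW·WWW.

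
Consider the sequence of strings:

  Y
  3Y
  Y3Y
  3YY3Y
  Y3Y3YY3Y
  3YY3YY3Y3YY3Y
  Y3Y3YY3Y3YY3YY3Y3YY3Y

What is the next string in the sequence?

From term 3 onward, concatenate the second-to-last term with the last: Y·3Y = Y3Y, 3Y·Y3Y = 3YY3Y, …
So term 8 is 3YY3YY3Y3YY3Y·Y3Y3YY3Y3YY3YY3Y3YY3Y.

3YY3YY3Y3YY3YY3Y3YY3Y3YY3YY3Y3YY3Y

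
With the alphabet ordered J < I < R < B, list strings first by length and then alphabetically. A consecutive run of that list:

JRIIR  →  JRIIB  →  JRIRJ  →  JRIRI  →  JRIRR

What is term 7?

JRIBJ

Advancing 2 positions from JRIRR through JRIRR → JRIRB reaches term 7.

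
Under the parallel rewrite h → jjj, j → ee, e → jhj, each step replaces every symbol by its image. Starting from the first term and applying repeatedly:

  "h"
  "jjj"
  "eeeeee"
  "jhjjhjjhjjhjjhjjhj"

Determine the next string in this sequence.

eejjjeeeejjjeeeejjjeeeejjjeeeejjjeeeejjjee

φ(jhjjhjjhjjhjjhjjhj) expands symbol-by-symbol to ee jjj ee ee jjj ee ee jjj ee ee jjj ee ee jjj ee ee jjj ee; joining the 18 pieces gives the next term.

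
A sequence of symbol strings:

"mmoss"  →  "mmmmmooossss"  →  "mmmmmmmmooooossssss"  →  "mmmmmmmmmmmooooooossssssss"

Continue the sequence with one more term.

Term n consists of 3n-1 m's, followed by 2n-1 o's, followed by 2n s's (n = 1, 2, …).
For the next term, n = 5, so the run lengths are 14, 9, 10.

mmmmmmmmmmmmmmooooooooossssssssss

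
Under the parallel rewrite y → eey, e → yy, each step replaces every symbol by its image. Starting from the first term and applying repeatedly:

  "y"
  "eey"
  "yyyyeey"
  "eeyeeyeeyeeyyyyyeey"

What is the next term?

yyyyeeyyyyyeeyyyyyeeyyyyyeeyeeyeeyeeyeeyyyyyeey

φ(eeyeeyeeyeeyyyyyeey) expands symbol-by-symbol to yy yy eey yy yy eey yy yy eey yy yy eey eey eey eey eey yy yy eey; joining the 19 pieces gives the next term.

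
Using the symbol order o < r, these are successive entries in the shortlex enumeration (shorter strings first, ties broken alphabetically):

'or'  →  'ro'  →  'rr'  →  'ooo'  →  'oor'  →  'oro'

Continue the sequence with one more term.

orr

The successor of oro increments the rightmost position that isn't already r and resets every position after it to o.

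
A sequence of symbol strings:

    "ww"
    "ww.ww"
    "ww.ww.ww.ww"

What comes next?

s(k+1) = s(k)·.·s(k) — each term doubles the last with '.' between the halves.
So the next term is two copies of ww.ww.ww.ww with '.' between the halves.

ww.ww.ww.ww.ww.ww.ww.ww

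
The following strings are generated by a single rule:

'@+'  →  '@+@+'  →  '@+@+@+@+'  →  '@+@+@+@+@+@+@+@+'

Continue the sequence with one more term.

Every step duplicates the string.
Doubling @+@+@+@+@+@+@+@+:

@+@+@+@+@+@+@+@+@+@+@+@+@+@+@+@+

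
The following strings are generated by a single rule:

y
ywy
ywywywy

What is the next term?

Every step duplicates the string with 'w' between the halves.
One more doubling of ywywywy gives the answer.

ywywywywywywywy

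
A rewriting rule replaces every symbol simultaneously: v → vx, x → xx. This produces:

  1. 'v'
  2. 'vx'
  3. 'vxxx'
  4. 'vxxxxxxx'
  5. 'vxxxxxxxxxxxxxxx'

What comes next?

vxxxxxxxxxxxxxxxxxxxxxxxxxxxxxxx

φ(vxxxxxxxxxxxxxxx) expands symbol-by-symbol to vx xx xx xx xx xx xx xx xx xx xx xx xx xx xx xx; joining the 16 pieces gives the next term.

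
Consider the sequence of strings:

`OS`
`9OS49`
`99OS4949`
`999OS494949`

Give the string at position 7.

Each term wraps the previous one in 9 on the left and 49 on the right.
From 999OS494949, 3 further steps: 999OS494949 → 9999OS49494949 → 99999OS4949494949 → (answer).

999999OS494949494949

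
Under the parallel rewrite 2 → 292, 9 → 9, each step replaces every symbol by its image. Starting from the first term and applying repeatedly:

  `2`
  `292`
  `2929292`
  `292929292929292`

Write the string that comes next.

2929292929292929292929292929292

Applying the rule to each of the 15 symbols of 292929292929292 gives the pieces 292 9 292 9 292 9 292 9 292 9 292 9 292 9 292, which concatenate to the answer.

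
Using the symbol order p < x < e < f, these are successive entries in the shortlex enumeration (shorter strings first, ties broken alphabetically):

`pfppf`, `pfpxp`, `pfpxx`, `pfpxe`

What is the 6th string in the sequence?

Advancing 2 positions from pfpxe through pfpxe → pfpxf reaches term 6.

pfpep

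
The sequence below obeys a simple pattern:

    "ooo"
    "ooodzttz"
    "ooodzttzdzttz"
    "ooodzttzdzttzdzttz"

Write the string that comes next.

Each term is the previous one with dzttz appended.
Applying this once more to ooodzttzdzttzdzttz:

ooodzttzdzttzdzttzdzttz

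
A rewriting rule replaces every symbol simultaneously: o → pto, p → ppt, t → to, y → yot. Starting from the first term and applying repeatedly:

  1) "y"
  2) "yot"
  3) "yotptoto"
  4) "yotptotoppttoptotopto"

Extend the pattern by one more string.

yotptotoppttoptotoptopptppttotoptoppttoptotoptoppttopto

φ(yotptotoppttoptotopto) expands symbol-by-symbol to yot pto to ppt to pto to pto ppt ppt to to pto ppt to pto to pto ppt to pto; joining the 21 pieces gives the next term.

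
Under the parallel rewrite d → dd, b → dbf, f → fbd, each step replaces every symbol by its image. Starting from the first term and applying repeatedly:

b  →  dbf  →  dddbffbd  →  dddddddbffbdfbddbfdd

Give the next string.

dddddddddddddddbffbdfbddbfddfbddbfdddddbffbddddd

Replace each of the 20 characters of dddddddbffbdfbddbfdd in place — dd dd dd dd dd dd dd dbf fbd fbd dbf dd fbd dbf dd dd dbf fbd dd dd — and concatenate.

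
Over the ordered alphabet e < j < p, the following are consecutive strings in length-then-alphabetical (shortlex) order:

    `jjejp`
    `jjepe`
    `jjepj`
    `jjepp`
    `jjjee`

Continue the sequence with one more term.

jjjej

Treat jjjee as a base-3 numeral over the given alphabet and add one, carrying through any trailing p's.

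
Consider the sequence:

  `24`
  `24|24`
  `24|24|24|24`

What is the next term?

Each string is two copies of the previous one joined by '|'.
One more doubling of 24|24|24|24 gives the answer.

24|24|24|24|24|24|24|24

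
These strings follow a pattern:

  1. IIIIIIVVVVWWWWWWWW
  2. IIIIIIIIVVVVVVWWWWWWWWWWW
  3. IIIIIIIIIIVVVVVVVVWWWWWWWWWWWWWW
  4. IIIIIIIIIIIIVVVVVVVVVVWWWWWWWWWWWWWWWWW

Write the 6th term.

Term n consists of 2n+2 I's, followed by 2n V's, followed by 3n+2 W's, where the shown terms are n = 2, 3, 4, 5.
At n = 7 the blocks have lengths 16, 14, 23.

IIIIIIIIIIIIIIIIVVVVVVVVVVVVVVWWWWWWWWWWWWWWWWWWWWWWW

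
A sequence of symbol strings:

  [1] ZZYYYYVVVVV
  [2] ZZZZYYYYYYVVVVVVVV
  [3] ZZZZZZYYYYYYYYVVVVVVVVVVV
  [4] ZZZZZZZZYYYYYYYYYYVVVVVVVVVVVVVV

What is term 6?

Reading off run lengths: Z runs 2, 4, 6, 8; Y runs 4, 6, 8, 10; V runs 5, 8, 11, 14 — each is linear in n (n = 1, 2, …).
Setting n = 6 gives 12, 14, 20 characters in each block.

ZZZZZZZZZZZZYYYYYYYYYYYYYYVVVVVVVVVVVVVVVVVVVV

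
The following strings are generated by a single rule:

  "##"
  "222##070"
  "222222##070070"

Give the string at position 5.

222222222222##070070070070

Each term wraps the previous one in 222 on the left and 070 on the right.
From 222222##070070, 2 further steps: 222222##070070 → 222222222##070070070 → (answer).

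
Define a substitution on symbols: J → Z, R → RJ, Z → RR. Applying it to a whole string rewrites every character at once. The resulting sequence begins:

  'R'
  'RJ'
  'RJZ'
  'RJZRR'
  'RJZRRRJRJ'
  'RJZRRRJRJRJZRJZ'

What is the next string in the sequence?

Rewriting the 15 symbols of RJZRRRJRJRJZRJZ one by one yields RJ Z RR RJ RJ RJ Z RJ Z RJ Z RR RJ Z RR; concatenated:

RJZRRRJRJRJZRJZRJZRRRJZRR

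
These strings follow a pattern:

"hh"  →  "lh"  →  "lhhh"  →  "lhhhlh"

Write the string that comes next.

lhhhlhlhhh

Each term (from the third on) is the previous term followed by the one before it: term 3 = lh·hh = lhhh.
So term 5 is lhhhlh·lhhh.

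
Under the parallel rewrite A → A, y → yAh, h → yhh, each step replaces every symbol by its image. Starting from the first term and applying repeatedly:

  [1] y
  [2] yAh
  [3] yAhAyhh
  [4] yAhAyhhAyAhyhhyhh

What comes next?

Rewriting the 17 symbols of yAhAyhhAyAhyhhyhh one by one yields yAh A yhh A yAh yhh yhh A yAh A yhh yAh yhh yhh yAh yhh yhh; concatenated:

yAhAyhhAyAhyhhyhhAyAhAyhhyAhyhhyhhyAhyhhyhh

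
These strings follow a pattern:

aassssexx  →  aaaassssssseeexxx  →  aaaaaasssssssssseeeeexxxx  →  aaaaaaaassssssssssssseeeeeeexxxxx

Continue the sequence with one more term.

Term n consists of 2n a's, followed by 3n+1 s's, followed by 2n-1 e's, followed by n+1 x's (n = 1, 2, …).
Setting n = 5 gives 10, 16, 9, 6 characters in each block.

aaaaaaaaaasssssssssssssssseeeeeeeeexxxxxx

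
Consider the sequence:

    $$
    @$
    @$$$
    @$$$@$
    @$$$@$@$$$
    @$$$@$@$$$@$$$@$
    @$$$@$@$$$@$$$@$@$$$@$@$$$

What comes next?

@$$$@$@$$$@$$$@$@$$$@$@$$$@$$$@$@$$$@$$$@$

This is a Fibonacci-style word recurrence s(k) = s(k−1)·s(k−2): e.g. @$·$$ = @$$$.
The next term joins @$$$@$@$$$@$$$@$@$$$@$@$$$ and @$$$@$@$$$@$$$@$.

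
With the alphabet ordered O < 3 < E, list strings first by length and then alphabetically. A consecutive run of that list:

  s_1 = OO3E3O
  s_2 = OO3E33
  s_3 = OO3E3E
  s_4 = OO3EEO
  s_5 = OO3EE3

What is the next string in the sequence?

OO3EEE

The successor of OO3EE3 increments the rightmost position that isn't already E and resets every position after it to O.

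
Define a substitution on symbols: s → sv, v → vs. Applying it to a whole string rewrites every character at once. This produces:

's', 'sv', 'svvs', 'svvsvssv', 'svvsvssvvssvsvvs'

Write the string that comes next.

φ(svvsvssvvssvsvvs) expands symbol-by-symbol to sv vs vs sv vs sv sv vs vs sv sv vs sv vs vs sv; joining the 16 pieces gives the next term.

svvsvssvvssvsvvsvssvsvvssvvsvssv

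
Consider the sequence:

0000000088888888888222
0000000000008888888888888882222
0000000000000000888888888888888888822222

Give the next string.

Each string has the form 0^{4n} 8^{4n+3} 2^{n+1}, where the shown terms are n = 2, 3, 4.
For the next term, n = 5, so the run lengths are 20, 23, 6.

0000000000000000000088888888888888888888888222222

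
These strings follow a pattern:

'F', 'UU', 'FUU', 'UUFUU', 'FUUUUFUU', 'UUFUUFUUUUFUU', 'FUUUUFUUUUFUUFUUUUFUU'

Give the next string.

From term 3 onward, concatenate the second-to-last term with the last: F·UU = FUU, UU·FUU = UUFUU, …
Continuing: UUFUUFUUUUFUU · FUUUUFUUUUFUUFUUUUFUU gives term 8.

UUFUUFUUUUFUUFUUUUFUUUUFUUFUUUUFUU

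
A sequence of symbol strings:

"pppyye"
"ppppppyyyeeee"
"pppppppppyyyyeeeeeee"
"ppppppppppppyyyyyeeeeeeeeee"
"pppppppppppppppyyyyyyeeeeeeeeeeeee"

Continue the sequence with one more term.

Term n consists of 3n p's, followed by n+1 y's, followed by 3n-2 e's (n = 1, 2, …).
Setting n = 6 gives 18, 7, 16 characters in each block.

ppppppppppppppppppyyyyyyyeeeeeeeeeeeeeeee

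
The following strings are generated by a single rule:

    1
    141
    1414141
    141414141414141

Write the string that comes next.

1414141414141414141414141414141

Every step duplicates the string with '4' between the halves.
So the next term is two copies of 141414141414141 with '4' between the halves.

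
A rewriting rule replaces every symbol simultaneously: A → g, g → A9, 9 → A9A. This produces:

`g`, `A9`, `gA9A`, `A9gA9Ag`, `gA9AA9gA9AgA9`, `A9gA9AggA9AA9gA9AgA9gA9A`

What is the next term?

φ(A9gA9AggA9AA9gA9AgA9gA9A) expands symbol-by-symbol to g A9A A9 g A9A g A9 A9 g A9A g g A9A A9 g A9A g A9 g A9A A9 g A9A g; joining the 24 pieces gives the next term.

gA9AA9gA9AgA9A9gA9AggA9AA9gA9AgA9gA9AA9gA9Ag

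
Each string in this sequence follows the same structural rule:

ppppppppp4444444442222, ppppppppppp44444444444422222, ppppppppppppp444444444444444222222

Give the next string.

ppppppppppppppp4444444444444444442222222

Term n consists of 2n+3 p's, followed by 3n 4's, followed by n+1 2's, where the shown terms are n = 3, 4, 5.
At n = 6 the blocks have lengths 15, 18, 7.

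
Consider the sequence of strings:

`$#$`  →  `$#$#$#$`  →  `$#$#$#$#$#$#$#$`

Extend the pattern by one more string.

$#$#$#$#$#$#$#$#$#$#$#$#$#$#$#$

s(k+1) = s(k)·#·s(k) — each term doubles the last with '#' between the halves.
So the next term is two copies of $#$#$#$#$#$#$#$ with '#' between the halves.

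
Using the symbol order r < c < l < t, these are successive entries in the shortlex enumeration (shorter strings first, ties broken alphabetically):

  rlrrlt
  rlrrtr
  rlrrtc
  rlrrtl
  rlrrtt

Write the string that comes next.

Find the rightmost character of rlrrtt below t, bump it to the next letter, and reset everything to its right to r.

rlrcrr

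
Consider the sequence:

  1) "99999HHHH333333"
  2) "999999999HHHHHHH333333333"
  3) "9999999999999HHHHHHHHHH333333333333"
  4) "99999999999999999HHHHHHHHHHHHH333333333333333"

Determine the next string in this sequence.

999999999999999999999HHHHHHHHHHHHHHHH333333333333333333

The n-th term is 4n+1 9's then 3n+1 H's then 3n+3 3's (n = 1, 2, …).
For the next term, n = 5, so the run lengths are 21, 16, 18.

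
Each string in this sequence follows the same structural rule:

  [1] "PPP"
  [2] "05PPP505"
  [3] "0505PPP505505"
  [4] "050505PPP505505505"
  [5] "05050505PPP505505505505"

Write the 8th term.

05050505050505PPP505505505505505505505

s(k+1) = 05·s(k)·505, so each term gains 05 as a prefix and 505 as a suffix.
From 05050505PPP505505505505, 3 further steps: 05050505PPP505505505505 → 0505050505PPP505505505505505 → 050505050505PPP505505505505505505 → (answer).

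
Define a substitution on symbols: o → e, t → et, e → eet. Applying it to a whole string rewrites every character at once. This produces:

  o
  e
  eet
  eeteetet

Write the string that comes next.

Rewriting each symbol of eeteetet: e→eet, e→eet, t→et, e→eet, e→eet, t→et, e→eet, t→et, which concatenates to eet eet et eet eet et eet et.

eeteeteteeteeteteetet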